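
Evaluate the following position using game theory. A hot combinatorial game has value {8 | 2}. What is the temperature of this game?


The game is {8 | 2}, a switch {a | b} with numbers a > b.
Cooling {a | b} by t gives {a - t | b + t}, which stops being hot when a - t = b + t, i.e. at t = (a - b)/2. So the temperature of a switch is (a - b)/2.
Temperature = (Left option - Right option) / 2
= (8 - (2)) / 2
= 6 / 2
= 3

3


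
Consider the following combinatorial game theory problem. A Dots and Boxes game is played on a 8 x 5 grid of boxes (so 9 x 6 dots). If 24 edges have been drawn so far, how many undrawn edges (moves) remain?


Grid: 8 x 5 boxes, i.e. 9 rows and 6 columns of dots.
Horizontal edges: (rows + 1) * cols = 9 * 5 = 45
Vertical edges: rows * (cols + 1) = 8 * 6 = 48
Total edges: 45 + 48 = 93
Edges drawn: 24
Remaining: 93 - 24 = 69

69


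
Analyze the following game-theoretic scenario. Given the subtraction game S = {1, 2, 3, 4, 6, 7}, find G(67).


The subtraction set is S = {1, 2, 3, 4, 6, 7}.
G(k) = mex{ G(k - s) : s in S, s <= k }. We compute iteratively: G(0) = 0.
G(1) = mex({0}) = 1
G(2) = mex({0, 1}) = 2
G(3) = mex({0, 1, 2}) = 3
G(4) = mex({0, 1, 2, 3}) = 4
G(5) = mex({1, 2, 3, 4}) = 0
G(6) = mex({0, 2, 3, 4}) = 1
G(7) = mex({0, 1, 3, 4}) = 2
G(8) = mex({0, 1, 2, 4}) = 3
G(9) = mex({0, 1, 2, 3}) = 4
G(10) = mex({1, 2, 3, 4}) = 0
G(11) = mex({0, 2, 3, 4}) = 1
Observe that G(5)..G(11) = 0, 1, 2, 3, 4, 0, 1 repeats G(0)..G(6) = 0, 1, 2, 3, 4, 0, 1.
For k >= max(S) = 7, G(k) is determined by the previous 7 values G(k-7)..G(k-1); a window of 7 consecutive values has recurred shifted by 5, so by induction G(k + 5) = G(k) for all k >= 0: the sequence is periodic from the start with period 5.
One period: G(0..4) = 0, 1, 2, 3, 4.
67 mod 5 = 2, so G(67) = G(2) = 2.

2


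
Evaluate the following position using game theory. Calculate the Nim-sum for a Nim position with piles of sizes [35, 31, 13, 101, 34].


We need the XOR (exclusive or) of all pile sizes.
After XOR-ing pile 1 (size 35): 0 XOR 35 = 35
After XOR-ing pile 2 (size 31): 35 XOR 31 = 60
After XOR-ing pile 3 (size 13): 60 XOR 13 = 49
After XOR-ing pile 4 (size 101): 49 XOR 101 = 84
After XOR-ing pile 5 (size 34): 84 XOR 34 = 118
The Nim-value of this position is 118.

118


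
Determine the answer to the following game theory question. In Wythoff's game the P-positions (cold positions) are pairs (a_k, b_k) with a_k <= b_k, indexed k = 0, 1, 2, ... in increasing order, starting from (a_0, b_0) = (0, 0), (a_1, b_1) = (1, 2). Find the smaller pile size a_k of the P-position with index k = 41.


By Wythoff's theorem, a_k = floor(k * phi) and b_k = floor(k * phi^2) = a_k + k, where phi = (1 + sqrt(5))/2 is the golden ratio.
phi = (1 + sqrt(5))/2 = 1.618034
k = 41
k * phi = 41 * 1.618034 = 66.339394
a_41 = floor(k * phi) = 66

66


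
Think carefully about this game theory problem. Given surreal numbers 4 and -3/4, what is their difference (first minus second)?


x = 4, y = -3/4
Converting to common denominator: 4
x = 16/4, y = -3/4
x - y = 4 - -3/4 = 19/4

19/4


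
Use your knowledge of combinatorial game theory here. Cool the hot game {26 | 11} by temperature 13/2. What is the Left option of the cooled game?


Original game: {26 | 11} (a switch {a | b} with a > b).
Cooling by t (for t below the temperature (a - b)/2 = 15/2) taxes each move by t: {a | b} cooled by t is {a - t | b + t}.
Cooling amount: t = 13/2
Cooled Left option: 26 - 13/2 = 39/2
Cooled Right option: 11 + 13/2 = 35/2
Cooled game: {39/2 | 35/2}
Left option = 39/2

39/2


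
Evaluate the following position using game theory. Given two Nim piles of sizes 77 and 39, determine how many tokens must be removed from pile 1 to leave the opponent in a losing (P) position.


Piles: 77 and 39
Current XOR: 77 XOR 39 = 106 (non-zero, so this is an N-position).
To make the XOR zero, we need to find a move that balances the piles.
For pile 1 (size 77): target = 77 XOR 106 = 39
We reduce pile 1 from 77 to 39.
Tokens removed: 77 - 39 = 38
Verification: 39 XOR 39 = 0

38


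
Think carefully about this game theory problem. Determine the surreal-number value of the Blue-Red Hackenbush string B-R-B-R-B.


Edges (from ground): B-R-B-R-B
By Berlekamp's sign-expansion rule, a Blue-Red Hackenbush stalk has the value of the surreal number whose sign sequence is the edge sequence with B -> + and R -> -.
Sign sequence: +-+-+
Trace the sign expansion in the surreal number tree, starting from 0:
Edge 1: B (sign +) -> bounds (0, +inf), value = 1
Edge 2: R (sign -) -> bounds (0, 1), value = 1/2
Edge 3: B (sign +) -> bounds (1/2, 1), value = 3/4
Edge 4: R (sign -) -> bounds (1/2, 3/4), value = 5/8
Edge 5: B (sign +) -> bounds (5/8, 3/4), value = 11/16
Game value = 11/16

11/16


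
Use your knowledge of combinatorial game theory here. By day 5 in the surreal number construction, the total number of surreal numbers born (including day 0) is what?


Day 0: {|} = 0 is born. Count = 1.
Day n: the number of surreal numbers born by day n is 2^(n+1) - 1.
By day 0: 2^1 - 1 = 1
By day 1: 2^2 - 1 = 3
By day 2: 2^3 - 1 = 7
By day 3: 2^4 - 1 = 15
By day 4: 2^5 - 1 = 31
By day 5: 2^6 - 1 = 63
By day 5: 63 surreal numbers.

63


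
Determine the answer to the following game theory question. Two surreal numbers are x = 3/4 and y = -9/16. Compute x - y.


x = 3/4, y = -9/16
Converting to common denominator: 16
x = 12/16, y = -9/16
x - y = 3/4 - -9/16 = 21/16

21/16


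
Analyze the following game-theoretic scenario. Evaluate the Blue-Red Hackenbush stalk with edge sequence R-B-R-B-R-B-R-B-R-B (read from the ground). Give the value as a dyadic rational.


Edges (from ground): R-B-R-B-R-B-R-B-R-B
By Berlekamp's sign-expansion rule, a Blue-Red Hackenbush stalk has the value of the surreal number whose sign sequence is the edge sequence with B -> + and R -> -.
Sign sequence: -+-+-+-+-+
Trace the sign expansion in the surreal number tree, starting from 0:
Edge 1: R (sign -) -> bounds (-inf, 0), value = -1
Edge 2: B (sign +) -> bounds (-1, 0), value = -1/2
Edge 3: R (sign -) -> bounds (-1, -1/2), value = -3/4
Edge 4: B (sign +) -> bounds (-3/4, -1/2), value = -5/8
Edge 5: R (sign -) -> bounds (-3/4, -5/8), value = -11/16
Edge 6: B (sign +) -> bounds (-11/16, -5/8), value = -21/32
Edge 7: R (sign -) -> bounds (-11/16, -21/32), value = -43/64
Edge 8: B (sign +) -> bounds (-43/64, -21/32), value = -85/128
Edge 9: R (sign -) -> bounds (-43/64, -85/128), value = -171/256
Edge 10: B (sign +) -> bounds (-171/256, -85/128), value = -341/512
Game value = -341/512

-341/512


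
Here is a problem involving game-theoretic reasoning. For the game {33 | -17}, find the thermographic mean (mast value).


Game = {33 | -17}, a switch {a | b} with numbers a > b.
Its thermograph has left wall a - t and right wall b + t, which meet at t = (a - b)/2, where both equal (a + b)/2. So the mast (mean value) is at (a + b)/2.
Mean = (33 + (-17))/2 = 16/2 = 8

8


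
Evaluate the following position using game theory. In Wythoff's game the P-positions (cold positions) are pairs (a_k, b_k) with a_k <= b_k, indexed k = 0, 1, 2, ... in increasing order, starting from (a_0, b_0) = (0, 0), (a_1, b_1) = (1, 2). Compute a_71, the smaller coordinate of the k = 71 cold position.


By Wythoff's theorem, a_k = floor(k * phi) and b_k = floor(k * phi^2) = a_k + k, where phi = (1 + sqrt(5))/2 is the golden ratio.
phi = (1 + sqrt(5))/2 = 1.618034
k = 71
k * phi = 71 * 1.618034 = 114.880413
a_71 = floor(k * phi) = 114

114


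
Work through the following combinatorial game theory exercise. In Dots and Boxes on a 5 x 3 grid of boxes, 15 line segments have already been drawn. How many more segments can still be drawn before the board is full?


Grid: 5 x 3 boxes, i.e. 6 rows and 4 columns of dots.
Horizontal edges: (rows + 1) * cols = 6 * 3 = 18
Vertical edges: rows * (cols + 1) = 5 * 4 = 20
Total edges: 18 + 20 = 38
Edges drawn: 15
Remaining: 38 - 15 = 23

23


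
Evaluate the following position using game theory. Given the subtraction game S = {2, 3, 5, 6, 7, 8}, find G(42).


The subtraction set is S = {2, 3, 5, 6, 7, 8}.
G(k) = mex{ G(k - s) : s in S, s <= k }. We compute iteratively: G(0) = 0.
G(1) = mex({}) = 0
G(2) = mex({0}) = 1
G(3) = mex({0}) = 1
G(4) = mex({0, 1}) = 2
G(5) = mex({0, 1}) = 2
G(6) = mex({0, 1, 2}) = 3
G(7) = mex({0, 1, 2}) = 3
G(8) = mex({0, 1, 2, 3}) = 4
G(9) = mex({0, 1, 2, 3}) = 4
G(10) = mex({1, 2, 3, 4}) = 0
G(11) = mex({1, 2, 3, 4}) = 0
G(12) = mex({0, 2, 3, 4}) = 1
G(13) = mex({0, 2, 3, 4}) = 1
G(14) = mex({0, 1, 3, 4}) = 2
G(15) = mex({0, 1, 3, 4}) = 2
G(16) = mex({0, 1, 2, 4}) = 3
G(17) = mex({0, 1, 2, 4}) = 3
Observe that G(10)..G(17) = 0, 0, 1, 1, 2, 2, 3, 3 repeats G(0)..G(7) = 0, 0, 1, 1, 2, 2, 3, 3.
For k >= max(S) = 8, G(k) is determined by the previous 8 values G(k-8)..G(k-1); a window of 8 consecutive values has recurred shifted by 10, so by induction G(k + 10) = G(k) for all k >= 0: the sequence is periodic from the start with period 10.
One period: G(0..9) = 0, 0, 1, 1, 2, 2, 3, 3, 4, 4.
42 mod 10 = 2, so G(42) = G(2) = 1.

1


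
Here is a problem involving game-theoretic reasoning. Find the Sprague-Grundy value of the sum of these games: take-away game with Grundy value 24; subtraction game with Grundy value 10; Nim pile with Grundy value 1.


By the Sprague-Grundy theorem, the Grundy value of a sum of games is the XOR of individual Grundy values.
take-away game: Grundy value = 24. Running XOR: 0 XOR 24 = 24
subtraction game: Grundy value = 10. Running XOR: 24 XOR 10 = 18
Nim pile: Grundy value = 1. Running XOR: 18 XOR 1 = 19
The combined Grundy value is 19.

19


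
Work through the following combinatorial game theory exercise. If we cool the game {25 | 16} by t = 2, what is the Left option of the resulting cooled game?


Original game: {25 | 16} (a switch {a | b} with a > b).
Cooling by t (for t below the temperature (a - b)/2 = 9/2) taxes each move by t: {a | b} cooled by t is {a - t | b + t}.
Cooling amount: t = 2
Cooled Left option: 25 - 2 = 23
Cooled Right option: 16 + 2 = 18
Cooled game: {23 | 18}
Left option = 23

23


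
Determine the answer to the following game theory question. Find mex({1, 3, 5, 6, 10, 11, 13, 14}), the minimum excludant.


Set = {1, 3, 5, 6, 10, 11, 13, 14}
0 is NOT in the set. This is the mex.
mex = 0

0


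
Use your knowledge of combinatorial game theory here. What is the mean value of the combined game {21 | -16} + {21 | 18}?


G1 = {21 | -16}, G2 = {21 | 18}
Each is a switch {a | b} with numbers a > b; its mean value is (a + b)/2, and mean value is additive over game sums: m(G1 + G2) = m(G1) + m(G2).
Mean of G1 = (21 + (-16))/2 = 5/2 = 5/2
Mean of G2 = (21 + (18))/2 = 39/2 = 39/2
Mean of G1 + G2 = 5/2 + 39/2 = 22

22


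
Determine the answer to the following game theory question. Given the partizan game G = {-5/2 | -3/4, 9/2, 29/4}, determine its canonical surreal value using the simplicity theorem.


Left options: {-5/2}, max = -5/2
Right options: {-3/4, 9/2, 29/4}, min = -3/4
All options are numbers and max(Left) < min(Right), so by the simplicity theorem the value is the simplest (earliest-born) number strictly between -5/2 and -3/4.
Integers -2 through -1 all lie strictly between -5/2 and -3/4.
Among integers, the simplest (lowest birthday = smallest |n|; 0 is born on day 0, +-n on day n) is -1.
No non-integer in the interval can be simpler: if x is a non-integer in the interval, then floor(x) or ceil(x) also lies in the interval (the interval contains an integer), and both are proper prefixes of x's sign expansion, i.e. born earlier. So the game value is -1.
Game value = -1

-1


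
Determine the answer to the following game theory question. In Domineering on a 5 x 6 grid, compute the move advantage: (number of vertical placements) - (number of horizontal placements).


Board is 5 x 6 (rows x cols).
Left (vertical) placements: (rows-1) * cols = 4 * 6 = 24
Right (horizontal) placements: rows * (cols-1) = 5 * 5 = 25
Advantage = Left - Right = 24 - 25 = -1

-1


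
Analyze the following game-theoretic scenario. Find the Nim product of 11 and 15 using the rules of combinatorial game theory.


Nim multiplication is bilinear over XOR: (u XOR v) * w = (u*w) XOR (v*w).
So we split each operand into its bit components and XOR the pairwise Nim products.
11 = 1 + 2 + 8 (as XOR of powers of 2).
15 = 1 + 2 + 4 + 8 (as XOR of powers of 2).
Using the standard Nim-product table on single bits:
  2*2 = 3,   2*4 = 8,   2*8 = 12,
  4*4 = 6,   4*8 = 11,  8*8 = 13,
and  1*x = x (identity), k*l = l*k (commutative).
Pairwise Nim products:
  1 * 1 = 1
  1 * 2 = 2
  1 * 4 = 4
  1 * 8 = 8
  2 * 1 = 2
  2 * 2 = 3
  2 * 4 = 8
  2 * 8 = 12
  8 * 1 = 8
  8 * 2 = 12
  8 * 4 = 11
  8 * 8 = 13
XOR them: 1 XOR 2 XOR 4 XOR 8 XOR 2 XOR 3 XOR 8 XOR 12 XOR 8 XOR 12 XOR 11 XOR 13 = 8.
Result: 11 * 15 = 8 (in Nim).

8


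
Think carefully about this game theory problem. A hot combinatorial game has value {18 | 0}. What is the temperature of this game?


The game is {18 | 0}, a switch {a | b} with numbers a > b.
Cooling {a | b} by t gives {a - t | b + t}, which stops being hot when a - t = b + t, i.e. at t = (a - b)/2. So the temperature of a switch is (a - b)/2.
Temperature = (Left option - Right option) / 2
= (18 - (0)) / 2
= 18 / 2
= 9

9


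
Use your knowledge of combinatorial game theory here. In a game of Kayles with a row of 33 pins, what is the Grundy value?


Kayles: a move removes 1 or 2 adjacent pins from a contiguous row.
Removing pins from a row of k leaves two independent rows (a, b) with a + b = k - 1 (one pin) or a + b = k - 2 (two pins); an end removal gives a = 0.
By Sprague-Grundy, G(k) = mex{ G(a) XOR G(b) } over all these splits. G(0) = 0.
G(1): splits (0,0):0^0=0 -> mex({0}) = 1
G(2): splits (0,1):0^1=1 (0,0):0^0=0 -> mex({0, 1}) = 2
G(3): splits (0,2):0^2=2 (1,1):1^1=0 (0,1):0^1=1 -> mex({0, 1, 2}) = 3
G(4): splits (0,3):0^3=3 (1,2):1^2=3 (0,2):0^2=2 (1,1):1^1=0 -> mex({0, 2, 3}) = 1
G(5): splits (0,4):0^1=1 (1,3):1^3=2 (2,2):2^2=0 (0,3):0^3=3 (1,2):1^2=3 -> mex({0, 1, 2, 3}) = 4
G(6) = mex({0, 1, 2, 4}) = 3
G(7) = mex({0, 1, 3, 4, 5}) = 2
G(8) = mex({0, 2, 3, 5, 6}) = 1
G(9) = mex({0, 1, 2, 3, 6, 7}) = 4
G(10) = mex({0, 1, 3, 4, 5, 7}) = 2
G(11) = mex({0, 1, 2, 3, 4, 5}) = 6
G(12) = mex({0, 1, 2, 3, 5, 6, 7}) = 4
G(13) = mex({0, 2, 3, 4, 6, 7}) = 1
G(14) = mex({0, 1, 4, 5, 6, 7}) = 2
G(15) = mex({0, 1, 2, 3, 4, 5, 6}) = 7
G(16) = mex({0, 2, 3, 5, 6, 7}) = 1
G(17) = mex({0, 1, 2, 3, 5, 6, 7}) = 4
G(18) = mex({0, 1, 2, 4, 5, 6}) = 3
G(19) = mex({0, 1, 3, 4, 5, 7}) = 2
G(20) = mex({0, 2, 3, 4, 5, 6, 7}) = 1
G(21) = mex({0, 1, 2, 3, 5, 6, 7}) = 4
G(22) = mex({0, 1, 2, 3, 4, 5, 7}) = 6
G(23) = mex({0, 1, 2, 3, 4, 5, 6}) = 7
G(24) = mex({0, 1, 2, 3, 5, 6, 7}) = 4
G(25) = mex({0, 2, 3, 4, 6, 7}) = 1
G(26) = mex({0, 1, 3, 4, 5, 6, 7}) = 2
G(27) = mex({0, 1, 2, 3, 4, 5, 6, 7}) = 8
G(28) = mex({0, 1, 2, 3, 4, 6, 7, 8}) = 5
G(29) = mex({0, 1, 2, 3, 5, 6, 7, 8, 9}) = 4
G(30) = mex({0, 1, 2, 3, 4, 5, 6, 9, 10}) = 7
G(31) = mex({0, 1, 3, 4, 5, 7, 10, 11}) = 2
G(32) = mex({0, 2, 3, 4, 5, 6, 7, 9, 11}) = 1
G(33) = mex({0, 1, 2, 3, 4, 5, 6, 7, 9, 12}) = 8
Therefore G(33) = 8.

8


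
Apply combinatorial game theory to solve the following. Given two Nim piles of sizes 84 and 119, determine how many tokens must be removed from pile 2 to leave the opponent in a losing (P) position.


Piles: 84 and 119
Current XOR: 84 XOR 119 = 35 (non-zero, so this is an N-position).
To make the XOR zero, we need to find a move that balances the piles.
For pile 2 (size 119): target = 119 XOR 35 = 84
We reduce pile 2 from 119 to 84.
Tokens removed: 119 - 84 = 35
Verification: 84 XOR 84 = 0

35


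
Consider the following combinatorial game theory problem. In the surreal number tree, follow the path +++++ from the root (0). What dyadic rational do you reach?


Sign expansion: +++++
Rule: track bounds (lo, hi), initially (-inf, +inf). On '+', the current value becomes lo and we move to the simplest number in (value, hi): value + 1 if hi = +inf, otherwise the midpoint (value + hi)/2. On '-', the current value becomes hi and we move to value - 1 if lo = -inf, otherwise the midpoint (lo + value)/2.
Start at 0.
Step 1: sign = +, move right. Bounds: (0, +inf). Value = 1
Step 2: sign = +, move right. Bounds: (1, +inf). Value = 2
Step 3: sign = +, move right. Bounds: (2, +inf). Value = 3
Step 4: sign = +, move right. Bounds: (3, +inf). Value = 4
Step 5: sign = +, move right. Bounds: (4, +inf). Value = 5
The surreal number with sign expansion +++++ is 5.

5


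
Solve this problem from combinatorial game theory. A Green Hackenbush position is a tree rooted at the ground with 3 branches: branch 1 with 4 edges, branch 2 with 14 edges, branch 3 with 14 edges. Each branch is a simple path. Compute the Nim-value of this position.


The tree has 3 branches from the ground vertex.
In Green Hackenbush, the Nim-value of a simple path of length k is k.
Branch 1: length 4, Nim-value = 4
Branch 2: length 14, Nim-value = 14
Branch 3: length 14, Nim-value = 14
Total Nim-value = XOR of all branch values:
0 XOR 4 = 4
4 XOR 14 = 10
10 XOR 14 = 4
Nim-value of the tree = 4

4


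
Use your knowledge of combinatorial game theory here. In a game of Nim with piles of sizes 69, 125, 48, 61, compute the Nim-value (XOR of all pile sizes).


We need the XOR (exclusive or) of all pile sizes.
After XOR-ing pile 1 (size 69): 0 XOR 69 = 69
After XOR-ing pile 2 (size 125): 69 XOR 125 = 56
After XOR-ing pile 3 (size 48): 56 XOR 48 = 8
After XOR-ing pile 4 (size 61): 8 XOR 61 = 53
The Nim-value of this position is 53.

53


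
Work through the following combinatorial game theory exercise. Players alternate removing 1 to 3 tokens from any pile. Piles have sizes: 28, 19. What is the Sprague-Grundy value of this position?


Subtraction set: {1, 2, 3}
For this subtraction set, G(n) = n mod 4 (period = max + 1 = 4).
Pile 1 (size 28): G(28) = 28 mod 4 = 0
Pile 2 (size 19): G(19) = 19 mod 4 = 3
Total Grundy value = XOR of all: 0 XOR 3 = 3

3


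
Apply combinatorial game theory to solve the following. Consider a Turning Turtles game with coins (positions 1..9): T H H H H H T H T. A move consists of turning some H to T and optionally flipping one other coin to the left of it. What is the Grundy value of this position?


Coins: T H H H H H T H T
Key fact: a single head at position k behaves exactly like a Nim heap of size k (turning it to T and optionally flipping a coin at j < k corresponds to moving the heap from k to j, or to 0), and heads combine as a disjunctive sum (two heads at the same place would cancel, matching j XOR j = 0). So the Nim-value is the XOR of the 1-indexed positions of the heads.
Face-up positions (1-indexed): [2, 3, 4, 5, 6, 8]
XOR 0 with 2: 0 XOR 2 = 2
XOR 2 with 3: 2 XOR 3 = 1
XOR 1 with 4: 1 XOR 4 = 5
XOR 5 with 5: 5 XOR 5 = 0
XOR 0 with 6: 0 XOR 6 = 6
XOR 6 with 8: 6 XOR 8 = 14
Nim-value = 14

14


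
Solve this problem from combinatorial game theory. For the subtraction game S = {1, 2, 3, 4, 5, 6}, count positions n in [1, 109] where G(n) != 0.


Subtraction set S = {1, 2, 3, 4, 5, 6}, so G(n) = n mod 7.
G(n) = 0 when n is a multiple of 7.
Multiples of 7 in [1, 109]: 15
N-positions (nonzero Grundy) = 109 - 15 = 94

94


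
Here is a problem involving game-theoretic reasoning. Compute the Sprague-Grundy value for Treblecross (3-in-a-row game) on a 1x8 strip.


Treblecross: place X on empty cells; 3-in-a-row wins.
Playing within two cells of an existing X lets the opponent win at once, so sensible play treats the cells i-2..i+2 around each X as dead. The player left with no safe cell loses, so this is a normal-play take-away game on strips of safe cells.
Placing X at cell i (0-indexed) of a strip of k safe cells leaves independent strips of sizes max(0, i-2) and max(0, k-i-3). Hence G(k) = mex{ G(max(0,i-2)) XOR G(max(0,k-i-3)) : 0 <= i < k }, with G(0) = 0.
G(1): splits (0,0):0^0=0 -> mex({0}) = 1
G(2): splits (0,0):0^0=0 -> mex({0}) = 1
G(3): splits (0,0):0^0=0 -> mex({0}) = 1
G(4): splits (0,1):0^1=1 (0,0):0^0=0 -> mex({0, 1}) = 2
G(5): splits (0,2):0^1=1 (0,1):0^1=1 (0,0):0^0=0 -> mex({0, 1}) = 2
G(6) = mex({1}) = 0
G(7) = mex({0, 1, 2}) = 3
G(8) = mex({0, 1, 2}) = 3
Therefore G(8) = 3.

3


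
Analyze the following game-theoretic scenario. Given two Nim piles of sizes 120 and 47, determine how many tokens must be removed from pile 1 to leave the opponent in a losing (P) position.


Piles: 120 and 47
Current XOR: 120 XOR 47 = 87 (non-zero, so this is an N-position).
To make the XOR zero, we need to find a move that balances the piles.
For pile 1 (size 120): target = 120 XOR 87 = 47
We reduce pile 1 from 120 to 47.
Tokens removed: 120 - 47 = 73
Verification: 47 XOR 47 = 0

73


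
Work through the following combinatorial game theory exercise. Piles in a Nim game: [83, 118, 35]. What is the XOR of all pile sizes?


We need the XOR (exclusive or) of all pile sizes.
After XOR-ing pile 1 (size 83): 0 XOR 83 = 83
After XOR-ing pile 2 (size 118): 83 XOR 118 = 37
After XOR-ing pile 3 (size 35): 37 XOR 35 = 6
The Nim-value of this position is 6.

6


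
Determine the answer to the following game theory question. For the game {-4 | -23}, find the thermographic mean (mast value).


Game = {-4 | -23}, a switch {a | b} with numbers a > b.
Its thermograph has left wall a - t and right wall b + t, which meet at t = (a - b)/2, where both equal (a + b)/2. So the mast (mean value) is at (a + b)/2.
Mean = (-4 + (-23))/2 = -27/2 = -27/2

-27/2


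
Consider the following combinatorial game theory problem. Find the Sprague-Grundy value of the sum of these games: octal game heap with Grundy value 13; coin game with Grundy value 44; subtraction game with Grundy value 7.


By the Sprague-Grundy theorem, the Grundy value of a sum of games is the XOR of individual Grundy values.
octal game heap: Grundy value = 13. Running XOR: 0 XOR 13 = 13
coin game: Grundy value = 44. Running XOR: 13 XOR 44 = 33
subtraction game: Grundy value = 7. Running XOR: 33 XOR 7 = 38
The combined Grundy value is 38.

38


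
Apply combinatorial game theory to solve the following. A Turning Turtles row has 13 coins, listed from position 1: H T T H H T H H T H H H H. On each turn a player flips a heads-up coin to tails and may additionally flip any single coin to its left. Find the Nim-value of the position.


Coins: H T T H H T H H T H H H H
Key fact: a single head at position k behaves exactly like a Nim heap of size k (turning it to T and optionally flipping a coin at j < k corresponds to moving the heap from k to j, or to 0), and heads combine as a disjunctive sum (two heads at the same place would cancel, matching j XOR j = 0). So the Nim-value is the XOR of the 1-indexed positions of the heads.
Face-up positions (1-indexed): [1, 4, 5, 7, 8, 10, 11, 12, 13]
XOR 0 with 1: 0 XOR 1 = 1
XOR 1 with 4: 1 XOR 4 = 5
XOR 5 with 5: 5 XOR 5 = 0
XOR 0 with 7: 0 XOR 7 = 7
XOR 7 with 8: 7 XOR 8 = 15
XOR 15 with 10: 15 XOR 10 = 5
XOR 5 with 11: 5 XOR 11 = 14
XOR 14 with 12: 14 XOR 12 = 2
XOR 2 with 13: 2 XOR 13 = 15
Nim-value = 15

15


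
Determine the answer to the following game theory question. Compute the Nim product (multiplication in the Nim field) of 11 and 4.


Nim multiplication is bilinear over XOR: (u XOR v) * w = (u*w) XOR (v*w).
So we split each operand into its bit components and XOR the pairwise Nim products.
11 = 1 + 2 + 8 (as XOR of powers of 2).
4 = 4 (as XOR of powers of 2).
Using the standard Nim-product table on single bits:
  2*2 = 3,   2*4 = 8,   2*8 = 12,
  4*4 = 6,   4*8 = 11,  8*8 = 13,
and  1*x = x (identity), k*l = l*k (commutative).
Pairwise Nim products:
  1 * 4 = 4
  2 * 4 = 8
  8 * 4 = 11
XOR them: 4 XOR 8 XOR 11 = 7.
Result: 11 * 4 = 7 (in Nim).

7


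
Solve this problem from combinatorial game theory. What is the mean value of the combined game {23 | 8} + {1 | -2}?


G1 = {23 | 8}, G2 = {1 | -2}
Each is a switch {a | b} with numbers a > b; its mean value is (a + b)/2, and mean value is additive over game sums: m(G1 + G2) = m(G1) + m(G2).
Mean of G1 = (23 + (8))/2 = 31/2 = 31/2
Mean of G2 = (1 + (-2))/2 = -1/2 = -1/2
Mean of G1 + G2 = 31/2 + -1/2 = 15

15


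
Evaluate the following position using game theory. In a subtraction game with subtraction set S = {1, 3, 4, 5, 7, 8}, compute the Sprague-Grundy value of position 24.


The subtraction set is S = {1, 3, 4, 5, 7, 8}.
G(k) = mex{ G(k - s) : s in S, s <= k }. We compute iteratively: G(0) = 0.
G(1) = mex({0}) = 1
G(2) = mex({1}) = 0
G(3) = mex({0}) = 1
G(4) = mex({0, 1}) = 2
G(5) = mex({0, 1, 2}) = 3
G(6) = mex({0, 1, 3}) = 2
G(7) = mex({0, 1, 2}) = 3
G(8) = mex({0, 1, 2, 3}) = 4
G(9) = mex({0, 1, 2, 3, 4}) = 5
G(10) = mex({0, 1, 2, 3, 5}) = 4
G(11) = mex({1, 2, 3, 4}) = 0
G(12) = mex({0, 2, 3, 4, 5}) = 1
G(13) = mex({1, 2, 3, 4, 5}) = 0
G(14) = mex({0, 2, 3, 4, 5}) = 1
G(15) = mex({0, 1, 3, 4}) = 2
G(16) = mex({0, 1, 2, 4, 5}) = 3
G(17) = mex({0, 1, 3, 4, 5}) = 2
G(18) = mex({0, 1, 2, 4}) = 3
Observe that G(11)..G(18) = 0, 1, 0, 1, 2, 3, 2, 3 repeats G(0)..G(7) = 0, 1, 0, 1, 2, 3, 2, 3.
For k >= max(S) = 8, G(k) is determined by the previous 8 values G(k-8)..G(k-1); a window of 8 consecutive values has recurred shifted by 11, so by induction G(k + 11) = G(k) for all k >= 0: the sequence is periodic from the start with period 11.
One period: G(0..10) = 0, 1, 0, 1, 2, 3, 2, 3, 4, 5, 4.
24 mod 11 = 2, so G(24) = G(2) = 0.

0


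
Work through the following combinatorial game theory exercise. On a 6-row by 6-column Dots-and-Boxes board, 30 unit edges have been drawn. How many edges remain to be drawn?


Grid: 6 x 6 boxes, i.e. 7 rows and 7 columns of dots.
Horizontal edges: (rows + 1) * cols = 7 * 6 = 42
Vertical edges: rows * (cols + 1) = 6 * 7 = 42
Total edges: 42 + 42 = 84
Edges drawn: 30
Remaining: 84 - 30 = 54

54


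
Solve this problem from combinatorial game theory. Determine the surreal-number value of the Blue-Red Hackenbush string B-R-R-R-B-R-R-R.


Edges (from ground): B-R-R-R-B-R-R-R
By Berlekamp's sign-expansion rule, a Blue-Red Hackenbush stalk has the value of the surreal number whose sign sequence is the edge sequence with B -> + and R -> -.
Sign sequence: +---+---
Trace the sign expansion in the surreal number tree, starting from 0:
Edge 1: B (sign +) -> bounds (0, +inf), value = 1
Edge 2: R (sign -) -> bounds (0, 1), value = 1/2
Edge 3: R (sign -) -> bounds (0, 1/2), value = 1/4
Edge 4: R (sign -) -> bounds (0, 1/4), value = 1/8
Edge 5: B (sign +) -> bounds (1/8, 1/4), value = 3/16
Edge 6: R (sign -) -> bounds (1/8, 3/16), value = 5/32
Edge 7: R (sign -) -> bounds (1/8, 5/32), value = 9/64
Edge 8: R (sign -) -> bounds (1/8, 9/64), value = 17/128
Game value = 17/128

17/128


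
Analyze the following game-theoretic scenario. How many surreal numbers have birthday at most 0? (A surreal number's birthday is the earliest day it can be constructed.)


Day 0: {|} = 0 is born. Count = 1.
Day n: the number of surreal numbers born by day n is 2^(n+1) - 1.
By day 0: 2^1 - 1 = 1
By day 0: 1 surreal numbers.

1


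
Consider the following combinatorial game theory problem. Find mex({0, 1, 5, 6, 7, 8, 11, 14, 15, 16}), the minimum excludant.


Set = {0, 1, 5, 6, 7, 8, 11, 14, 15, 16}
0 is in the set.
1 is in the set.
2 is NOT in the set. This is the mex.
mex = 2

2


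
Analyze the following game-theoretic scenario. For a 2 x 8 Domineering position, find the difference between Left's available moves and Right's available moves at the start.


Board is 2 x 8 (rows x cols).
Left (vertical) placements: (rows-1) * cols = 1 * 8 = 8
Right (horizontal) placements: rows * (cols-1) = 2 * 7 = 14
Advantage = Left - Right = 8 - 14 = -6

-6


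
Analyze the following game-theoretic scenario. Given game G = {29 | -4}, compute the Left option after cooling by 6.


Original game: {29 | -4} (a switch {a | b} with a > b).
Cooling by t (for t below the temperature (a - b)/2 = 33/2) taxes each move by t: {a | b} cooled by t is {a - t | b + t}.
Cooling amount: t = 6
Cooled Left option: 29 - 6 = 23
Cooled Right option: -4 + 6 = 2
Cooled game: {23 | 2}
Left option = 23

23


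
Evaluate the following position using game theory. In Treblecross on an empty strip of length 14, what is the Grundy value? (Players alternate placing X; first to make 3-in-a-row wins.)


Treblecross: place X on empty cells; 3-in-a-row wins.
Playing within two cells of an existing X lets the opponent win at once, so sensible play treats the cells i-2..i+2 around each X as dead. The player left with no safe cell loses, so this is a normal-play take-away game on strips of safe cells.
Placing X at cell i (0-indexed) of a strip of k safe cells leaves independent strips of sizes max(0, i-2) and max(0, k-i-3). Hence G(k) = mex{ G(max(0,i-2)) XOR G(max(0,k-i-3)) : 0 <= i < k }, with G(0) = 0.
G(1): splits (0,0):0^0=0 -> mex({0}) = 1
G(2): splits (0,0):0^0=0 -> mex({0}) = 1
G(3): splits (0,0):0^0=0 -> mex({0}) = 1
G(4): splits (0,1):0^1=1 (0,0):0^0=0 -> mex({0, 1}) = 2
G(5): splits (0,2):0^1=1 (0,1):0^1=1 (0,0):0^0=0 -> mex({0, 1}) = 2
G(6) = mex({1}) = 0
G(7) = mex({0, 1, 2}) = 3
G(8) = mex({0, 1, 2}) = 3
G(9) = mex({0, 2}) = 1
G(10) = mex({0, 2, 3}) = 1
G(11) = mex({0, 3}) = 1
G(12) = mex({1, 3}) = 0
G(13) = mex({0, 1, 2, 3}) = 4
G(14) = mex({0, 1, 2}) = 3
Therefore G(14) = 3.

3


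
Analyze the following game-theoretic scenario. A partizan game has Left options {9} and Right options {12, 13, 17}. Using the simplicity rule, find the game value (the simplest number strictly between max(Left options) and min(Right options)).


Left options: {9}, max = 9
Right options: {12, 13, 17}, min = 12
All options are numbers and max(Left) < min(Right), so by the simplicity theorem the value is the simplest (earliest-born) number strictly between 9 and 12.
Integers 10 through 11 all lie strictly between 9 and 12.
Among integers, the simplest (lowest birthday = smallest |n|; 0 is born on day 0, +-n on day n) is 10.
No non-integer in the interval can be simpler: if x is a non-integer in the interval, then floor(x) or ceil(x) also lies in the interval (the interval contains an integer), and both are proper prefixes of x's sign expansion, i.e. born earlier. So the game value is 10.
Game value = 10

10


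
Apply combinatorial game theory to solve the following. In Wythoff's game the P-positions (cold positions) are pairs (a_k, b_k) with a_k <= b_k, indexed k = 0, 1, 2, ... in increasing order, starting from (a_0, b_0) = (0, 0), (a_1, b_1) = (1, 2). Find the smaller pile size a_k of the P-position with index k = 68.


By Wythoff's theorem, a_k = floor(k * phi) and b_k = floor(k * phi^2) = a_k + k, where phi = (1 + sqrt(5))/2 is the golden ratio.
phi = (1 + sqrt(5))/2 = 1.618034
k = 68
k * phi = 68 * 1.618034 = 110.026311
a_68 = floor(k * phi) = 110

110


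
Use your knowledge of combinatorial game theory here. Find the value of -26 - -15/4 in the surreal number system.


x = -26, y = -15/4
Converting to common denominator: 4
x = -104/4, y = -15/4
x - y = -26 - -15/4 = -89/4

-89/4


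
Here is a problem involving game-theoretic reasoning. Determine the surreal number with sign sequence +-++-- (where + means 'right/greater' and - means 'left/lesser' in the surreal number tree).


Sign expansion: +-++--
Rule: track bounds (lo, hi), initially (-inf, +inf). On '+', the current value becomes lo and we move to the simplest number in (value, hi): value + 1 if hi = +inf, otherwise the midpoint (value + hi)/2. On '-', the current value becomes hi and we move to value - 1 if lo = -inf, otherwise the midpoint (lo + value)/2.
Start at 0.
Step 1: sign = +, move right. Bounds: (0, +inf). Value = 1
Step 2: sign = -, move left. Bounds: (0, 1). Value = 1/2
Step 3: sign = +, move right. Bounds: (1/2, 1). Value = 3/4
Step 4: sign = +, move right. Bounds: (3/4, 1). Value = 7/8
Step 5: sign = -, move left. Bounds: (3/4, 7/8). Value = 13/16
Step 6: sign = -, move left. Bounds: (3/4, 13/16). Value = 25/32
The surreal number with sign expansion +-++-- is 25/32.

25/32


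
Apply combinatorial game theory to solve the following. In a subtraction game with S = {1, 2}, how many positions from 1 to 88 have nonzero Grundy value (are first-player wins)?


Subtraction set S = {1, 2}, so G(n) = n mod 3.
G(n) = 0 when n is a multiple of 3.
Multiples of 3 in [1, 88]: 29
N-positions (nonzero Grundy) = 88 - 29 = 59

59


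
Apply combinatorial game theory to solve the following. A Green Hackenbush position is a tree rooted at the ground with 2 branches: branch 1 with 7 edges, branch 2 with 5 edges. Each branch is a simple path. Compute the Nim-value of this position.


The tree has 2 branches from the ground vertex.
In Green Hackenbush, the Nim-value of a simple path of length k is k.
Branch 1: length 7, Nim-value = 7
Branch 2: length 5, Nim-value = 5
Total Nim-value = XOR of all branch values:
0 XOR 7 = 7
7 XOR 5 = 2
Nim-value of the tree = 2

2


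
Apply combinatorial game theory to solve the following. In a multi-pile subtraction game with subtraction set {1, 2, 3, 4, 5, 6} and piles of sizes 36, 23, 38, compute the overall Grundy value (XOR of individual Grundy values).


Subtraction set: {1, 2, 3, 4, 5, 6}
For this subtraction set, G(n) = n mod 7 (period = max + 1 = 7).
Pile 1 (size 36): G(36) = 36 mod 7 = 1
Pile 2 (size 23): G(23) = 23 mod 7 = 2
Pile 3 (size 38): G(38) = 38 mod 7 = 3
Total Grundy value = XOR of all: 1 XOR 2 XOR 3 = 0

0


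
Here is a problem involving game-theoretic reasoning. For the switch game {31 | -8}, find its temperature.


The game is {31 | -8}, a switch {a | b} with numbers a > b.
Cooling {a | b} by t gives {a - t | b + t}, which stops being hot when a - t = b + t, i.e. at t = (a - b)/2. So the temperature of a switch is (a - b)/2.
Temperature = (Left option - Right option) / 2
= (31 - (-8)) / 2
= 39 / 2
= 39/2

39/2


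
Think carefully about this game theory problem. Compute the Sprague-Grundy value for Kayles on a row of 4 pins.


Kayles: a move removes 1 or 2 adjacent pins from a contiguous row.
Removing pins from a row of k leaves two independent rows (a, b) with a + b = k - 1 (one pin) or a + b = k - 2 (two pins); an end removal gives a = 0.
By Sprague-Grundy, G(k) = mex{ G(a) XOR G(b) } over all these splits. G(0) = 0.
G(1): splits (0,0):0^0=0 -> mex({0}) = 1
G(2): splits (0,1):0^1=1 (0,0):0^0=0 -> mex({0, 1}) = 2
G(3): splits (0,2):0^2=2 (1,1):1^1=0 (0,1):0^1=1 -> mex({0, 1, 2}) = 3
G(4): splits (0,3):0^3=3 (1,2):1^2=3 (0,2):0^2=2 (1,1):1^1=0 -> mex({0, 2, 3}) = 1
Therefore G(4) = 1.

1


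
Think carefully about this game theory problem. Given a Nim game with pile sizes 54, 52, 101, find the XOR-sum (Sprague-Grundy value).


We need the XOR (exclusive or) of all pile sizes.
After XOR-ing pile 1 (size 54): 0 XOR 54 = 54
After XOR-ing pile 2 (size 52): 54 XOR 52 = 2
After XOR-ing pile 3 (size 101): 2 XOR 101 = 103
The Nim-value of this position is 103.

103


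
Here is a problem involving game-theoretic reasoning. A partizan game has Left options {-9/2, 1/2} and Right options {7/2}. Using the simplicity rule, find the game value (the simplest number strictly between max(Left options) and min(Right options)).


Left options: {-9/2, 1/2}, max = 1/2
Right options: {7/2}, min = 7/2
All options are numbers and max(Left) < min(Right), so by the simplicity theorem the value is the simplest (earliest-born) number strictly between 1/2 and 7/2.
Integers 1 through 3 all lie strictly between 1/2 and 7/2.
Among integers, the simplest (lowest birthday = smallest |n|; 0 is born on day 0, +-n on day n) is 1.
No non-integer in the interval can be simpler: if x is a non-integer in the interval, then floor(x) or ceil(x) also lies in the interval (the interval contains an integer), and both are proper prefixes of x's sign expansion, i.e. born earlier. So the game value is 1.
Game value = 1

1


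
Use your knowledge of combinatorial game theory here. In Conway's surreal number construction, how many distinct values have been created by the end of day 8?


Day 0: {|} = 0 is born. Count = 1.
Day n: the number of surreal numbers born by day n is 2^(n+1) - 1.
By day 0: 2^1 - 1 = 1
By day 1: 2^2 - 1 = 3
By day 2: 2^3 - 1 = 7
By day 3: 2^4 - 1 = 15
By day 4: 2^5 - 1 = 31
By day 5: 2^6 - 1 = 63
By day 6: 2^7 - 1 = 127
By day 7: 2^8 - 1 = 255
By day 8: 2^9 - 1 = 511
By day 8: 511 surreal numbers.

511


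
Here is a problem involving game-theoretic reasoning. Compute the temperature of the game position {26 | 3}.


The game is {26 | 3}, a switch {a | b} with numbers a > b.
Cooling {a | b} by t gives {a - t | b + t}, which stops being hot when a - t = b + t, i.e. at t = (a - b)/2. So the temperature of a switch is (a - b)/2.
Temperature = (Left option - Right option) / 2
= (26 - (3)) / 2
= 23 / 2
= 23/2

23/2


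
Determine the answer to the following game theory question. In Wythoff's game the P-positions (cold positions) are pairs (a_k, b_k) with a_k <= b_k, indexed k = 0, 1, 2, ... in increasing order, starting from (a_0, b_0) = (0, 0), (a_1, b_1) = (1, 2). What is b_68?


By Wythoff's theorem, a_k = floor(k * phi) and b_k = floor(k * phi^2) = a_k + k, where phi = (1 + sqrt(5))/2 is the golden ratio.
phi = (1 + sqrt(5))/2 = 1.618034
phi^2 = phi + 1 = 2.618034
k = 68
k * phi^2 = 68 * 2.618034 = 178.026311
b_68 = floor(k * phi^2) = 178 (check: a_68 + k = 110 + 68 = 178)

178


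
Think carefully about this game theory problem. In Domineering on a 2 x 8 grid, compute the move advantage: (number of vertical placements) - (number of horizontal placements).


Board is 2 x 8 (rows x cols).
Left (vertical) placements: (rows-1) * cols = 1 * 8 = 8
Right (horizontal) placements: rows * (cols-1) = 2 * 7 = 14
Advantage = Left - Right = 8 - 14 = -6

-6


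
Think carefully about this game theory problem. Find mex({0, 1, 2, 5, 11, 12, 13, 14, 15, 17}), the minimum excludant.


Set = {0, 1, 2, 5, 11, 12, 13, 14, 15, 17}
0 is in the set.
1 is in the set.
2 is in the set.
3 is NOT in the set. This is the mex.
mex = 3

3


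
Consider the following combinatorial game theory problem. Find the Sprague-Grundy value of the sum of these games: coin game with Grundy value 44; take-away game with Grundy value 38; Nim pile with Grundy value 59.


By the Sprague-Grundy theorem, the Grundy value of a sum of games is the XOR of individual Grundy values.
coin game: Grundy value = 44. Running XOR: 0 XOR 44 = 44
take-away game: Grundy value = 38. Running XOR: 44 XOR 38 = 10
Nim pile: Grundy value = 59. Running XOR: 10 XOR 59 = 49
The combined Grundy value is 49.

49


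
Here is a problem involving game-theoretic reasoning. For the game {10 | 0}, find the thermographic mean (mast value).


Game = {10 | 0}, a switch {a | b} with numbers a > b.
Its thermograph has left wall a - t and right wall b + t, which meet at t = (a - b)/2, where both equal (a + b)/2. So the mast (mean value) is at (a + b)/2.
Mean = (10 + (0))/2 = 10/2 = 5

5


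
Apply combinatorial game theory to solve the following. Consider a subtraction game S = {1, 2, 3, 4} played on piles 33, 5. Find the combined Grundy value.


Subtraction set: {1, 2, 3, 4}
For this subtraction set, G(n) = n mod 5 (period = max + 1 = 5).
Pile 1 (size 33): G(33) = 33 mod 5 = 3
Pile 2 (size 5): G(5) = 5 mod 5 = 0
Total Grundy value = XOR of all: 3 XOR 0 = 3

3


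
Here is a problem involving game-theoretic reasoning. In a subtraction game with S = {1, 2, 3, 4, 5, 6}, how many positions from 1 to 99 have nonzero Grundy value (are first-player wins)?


Subtraction set S = {1, 2, 3, 4, 5, 6}, so G(n) = n mod 7.
G(n) = 0 when n is a multiple of 7.
Multiples of 7 in [1, 99]: 14
N-positions (nonzero Grundy) = 99 - 14 = 85

85


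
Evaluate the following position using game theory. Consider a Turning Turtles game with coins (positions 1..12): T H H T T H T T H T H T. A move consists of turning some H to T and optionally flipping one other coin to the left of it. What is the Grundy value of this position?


Coins: T H H T T H T T H T H T
Key fact: a single head at position k behaves exactly like a Nim heap of size k (turning it to T and optionally flipping a coin at j < k corresponds to moving the heap from k to j, or to 0), and heads combine as a disjunctive sum (two heads at the same place would cancel, matching j XOR j = 0). So the Nim-value is the XOR of the 1-indexed positions of the heads.
Face-up positions (1-indexed): [2, 3, 6, 9, 11]
XOR 0 with 2: 0 XOR 2 = 2
XOR 2 with 3: 2 XOR 3 = 1
XOR 1 with 6: 1 XOR 6 = 7
XOR 7 with 9: 7 XOR 9 = 14
XOR 14 with 11: 14 XOR 11 = 5
Nim-value = 5

5
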